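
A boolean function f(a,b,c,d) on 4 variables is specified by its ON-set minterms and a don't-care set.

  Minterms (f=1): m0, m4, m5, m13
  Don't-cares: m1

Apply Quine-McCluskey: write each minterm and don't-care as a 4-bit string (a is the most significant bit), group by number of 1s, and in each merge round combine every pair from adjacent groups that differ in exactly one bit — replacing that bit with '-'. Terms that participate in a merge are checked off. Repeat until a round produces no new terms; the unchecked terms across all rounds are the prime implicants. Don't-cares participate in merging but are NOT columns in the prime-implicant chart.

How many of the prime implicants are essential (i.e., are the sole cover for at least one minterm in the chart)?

Round 0: 0000✓ 0001✓ 0100✓ 0101✓ 1101✓
Round 1: -101 0-00✓ 0-01✓ 000-✓ 010-✓
Round 2: 0-0-
PIs = {-101, 0-0-}
Coverage chart:
  m0: 0-0- ←essential
  m4: 0-0- ←essential
  m5: -101,0-0-
  m13: -101 ←essential
Essential: -101, 0-0-

2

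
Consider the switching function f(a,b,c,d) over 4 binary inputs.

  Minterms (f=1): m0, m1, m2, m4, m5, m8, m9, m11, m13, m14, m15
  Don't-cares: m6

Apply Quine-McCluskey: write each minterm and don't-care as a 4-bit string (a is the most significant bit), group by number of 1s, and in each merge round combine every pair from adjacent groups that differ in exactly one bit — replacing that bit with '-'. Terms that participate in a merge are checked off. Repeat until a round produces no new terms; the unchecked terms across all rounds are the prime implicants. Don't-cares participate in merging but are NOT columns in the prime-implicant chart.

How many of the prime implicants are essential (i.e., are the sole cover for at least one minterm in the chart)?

3

Round 0: 0000✓ 0001✓ 0010✓ 0100✓ 0101✓ 0110✓ 1000✓ 1001✓ 1011✓ 1101✓ 1110✓ 1111✓
Round 1: -000✓ -001✓ -101✓ -110 0-00✓ 0-01✓ 0-10✓ 00-0✓ 000-✓ 01-0✓ 010-✓ 1-01✓ 1-11✓ 10-1✓ 100-✓ 11-1✓ 111-
Round 2: --01 -00- 0--0 0-0- 1--1
PIs = {--01, -00-, -110, 0--0, 0-0-, 1--1, 111-}
Coverage chart:
  m0: -00-,0--0,0-0-
  m1: --01,-00-,0-0-
  m2: 0--0 ←essential
  m4: 0--0,0-0-
  m5: --01,0-0-
  m8: -00- ←essential
  m9: --01,-00-,1--1
  m11: 1--1 ←essential
  m13: --01,1--1
  m14: -110,111-
  m15: 1--1,111-
Essential: -00-, 0--0, 1--1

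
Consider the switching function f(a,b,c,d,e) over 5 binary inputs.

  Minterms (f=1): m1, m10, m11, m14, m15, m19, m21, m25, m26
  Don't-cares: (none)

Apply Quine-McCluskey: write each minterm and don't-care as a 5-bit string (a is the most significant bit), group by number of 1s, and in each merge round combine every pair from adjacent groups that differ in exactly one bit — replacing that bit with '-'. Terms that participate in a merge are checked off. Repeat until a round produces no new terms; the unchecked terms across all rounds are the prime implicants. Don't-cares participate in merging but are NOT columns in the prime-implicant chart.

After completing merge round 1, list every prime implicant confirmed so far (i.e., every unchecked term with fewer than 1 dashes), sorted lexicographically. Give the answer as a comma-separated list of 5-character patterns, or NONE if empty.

00001, 10011, 10101, 11001

size-2^0 implicants → 00001  01010(✓)  01011(✓)  01110(✓)  01111(✓)  10011  10101  11001  11010(✓)
size-2^1 implicants → -1010  01-10(✓)  01-11(✓)  0101-(✓)  0111-(✓)
size-2^2 implicants → 01-1-
Unchecked terms (primes): -1010, 00001, 01-1-, 10011, 10101, 11001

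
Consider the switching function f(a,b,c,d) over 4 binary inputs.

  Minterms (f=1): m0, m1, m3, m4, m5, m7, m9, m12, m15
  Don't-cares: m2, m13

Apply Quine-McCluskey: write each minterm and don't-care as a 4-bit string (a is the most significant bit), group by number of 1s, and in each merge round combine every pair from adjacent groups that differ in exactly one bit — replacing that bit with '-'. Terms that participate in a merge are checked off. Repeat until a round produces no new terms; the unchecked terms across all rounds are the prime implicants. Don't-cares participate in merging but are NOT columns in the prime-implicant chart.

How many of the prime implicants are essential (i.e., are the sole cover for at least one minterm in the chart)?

3

size-2^0 implicants → 0000(✓)  0001(✓)  0010(✓)  0011(✓)  0100(✓)  0101(✓)  0111(✓)  1001(✓)  1100(✓)  1101(✓)  1111(✓)
size-2^1 implicants → -001(✓)  -100(✓)  -101(✓)  -111(✓)  0-00(✓)  0-01(✓)  0-11(✓)  00-0(✓)  00-1(✓)  000-(✓)  001-(✓)  01-1(✓)  010-(✓)  1-01(✓)  11-1(✓)  110-(✓)
size-2^2 implicants → --01  -1-1  -10-  0--1  0-0-  00--
Unchecked terms (primes): --01, -1-1, -10-, 0--1, 0-0-, 00--
Minterm coverage:
  m0 ⊆ 0-0-,00--
  m1 ⊆ --01,0--1,0-0-,00--
  m3 ⊆ 0--1,00--
  m4 ⊆ -10-,0-0-
  m5 ⊆ --01,-1-1,-10-,0--1,0-0-
  m7 ⊆ -1-1,0--1
  m9 ⊆ --01 [E]
  m12 ⊆ -10- [E]
  m15 ⊆ -1-1 [E]
E = {--01, -1-1, -10-}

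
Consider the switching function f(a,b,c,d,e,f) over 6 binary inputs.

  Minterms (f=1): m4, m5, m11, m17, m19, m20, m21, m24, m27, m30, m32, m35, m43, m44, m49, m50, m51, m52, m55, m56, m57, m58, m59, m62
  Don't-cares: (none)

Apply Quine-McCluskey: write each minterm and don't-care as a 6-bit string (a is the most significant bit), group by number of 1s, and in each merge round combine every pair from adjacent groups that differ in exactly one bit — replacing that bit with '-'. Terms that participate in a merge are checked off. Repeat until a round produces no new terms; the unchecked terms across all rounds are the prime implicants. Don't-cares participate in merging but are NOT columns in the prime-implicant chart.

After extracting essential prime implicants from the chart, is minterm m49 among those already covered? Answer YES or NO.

NO

size-2^0 implicants → 000100(✓)  000101(✓)  001011(✓)  010001(✓)  010011(✓)  010100(✓)  010101(✓)  011000(✓)  011011(✓)  011110(✓)  100000  100011(✓)  101011(✓)  101100  110001(✓)  110010(✓)  110011(✓)  110100(✓)  110111(✓)  111000(✓)  111001(✓)  111010(✓)  111011(✓)  111110(✓)
size-2^1 implicants → -01011(✓)  -10001(✓)  -10011(✓)  -10100  -11000  -11011(✓)  -11110  0-0100(✓)  0-0101(✓)  0-1011(✓)  00010-(✓)  01-011(✓)  010-01  0100-1(✓)  01010-(✓)  1-0011(✓)  1-1011(✓)  10-011(✓)  11-001(✓)  11-010(✓)  11-011(✓)  110-11  1100-1(✓)  11001-(✓)  111-10  1110-0(✓)  1110-1(✓)  11100-(✓)  11101-(✓)
size-2^2 implicants → --1011  -1-011  -100-1  0-010-  1--011  11-0-1  11-01-  1110--
Unchecked terms (primes): --1011, -1-011, -100-1, -10100, -11000, -11110, 0-010-, 010-01, 1--011, 100000, 101100, 11-0-1, 11-01-, 110-11, 111-10, 1110--
Minterm coverage:
  m4 ⊆ 0-010- [E]
  m5 ⊆ 0-010- [E]
  m11 ⊆ --1011 [E]
  m17 ⊆ -100-1,010-01
  m19 ⊆ -1-011,-100-1
  m20 ⊆ -10100,0-010-
  m21 ⊆ 0-010-,010-01
  m24 ⊆ -11000 [E]
  m27 ⊆ --1011,-1-011
  m30 ⊆ -11110 [E]
  m32 ⊆ 100000 [E]
  m35 ⊆ 1--011 [E]
  m43 ⊆ --1011,1--011
  m44 ⊆ 101100 [E]
  m49 ⊆ -100-1,11-0-1
  m50 ⊆ 11-01- [E]
  m51 ⊆ -1-011,-100-1,1--011,11-0-1,11-01-,110-11
  m52 ⊆ -10100 [E]
  m55 ⊆ 110-11 [E]
  m56 ⊆ -11000,1110--
  m57 ⊆ 11-0-1,1110--
  m58 ⊆ 11-01-,111-10,1110--
  m59 ⊆ --1011,-1-011,1--011,11-0-1,11-01-,1110--
  m62 ⊆ -11110,111-10
E = {--1011, -10100, -11000, -11110, 0-010-, 1--011, 100000, 101100, 11-01-, 110-11}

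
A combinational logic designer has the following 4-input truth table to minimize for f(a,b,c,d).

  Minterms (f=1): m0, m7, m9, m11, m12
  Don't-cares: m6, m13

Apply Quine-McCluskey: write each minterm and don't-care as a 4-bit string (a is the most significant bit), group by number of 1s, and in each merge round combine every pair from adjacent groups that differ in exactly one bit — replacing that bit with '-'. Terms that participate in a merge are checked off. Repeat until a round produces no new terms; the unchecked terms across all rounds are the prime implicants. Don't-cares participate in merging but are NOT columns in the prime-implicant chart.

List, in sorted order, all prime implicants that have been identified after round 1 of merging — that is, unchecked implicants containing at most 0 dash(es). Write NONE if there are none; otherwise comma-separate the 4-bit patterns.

0000

size-2^0 implicants → 0000  0110(✓)  0111(✓)  1001(✓)  1011(✓)  1100(✓)  1101(✓)
size-2^1 implicants → 011-  1-01  10-1  110-
Unchecked terms (primes): 0000, 011-, 1-01, 10-1, 110-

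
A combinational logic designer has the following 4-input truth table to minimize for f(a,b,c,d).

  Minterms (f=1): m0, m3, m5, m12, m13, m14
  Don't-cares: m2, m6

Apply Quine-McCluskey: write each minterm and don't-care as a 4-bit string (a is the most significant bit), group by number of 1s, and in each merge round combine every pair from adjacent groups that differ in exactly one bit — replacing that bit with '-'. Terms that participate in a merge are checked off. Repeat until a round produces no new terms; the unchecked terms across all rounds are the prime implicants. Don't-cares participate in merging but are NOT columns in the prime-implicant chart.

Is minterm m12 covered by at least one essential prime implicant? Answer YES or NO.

NO

size-2^0 implicants → 0000(✓)  0010(✓)  0011(✓)  0101(✓)  0110(✓)  1100(✓)  1101(✓)  1110(✓)
size-2^1 implicants → -101  -110  0-10  00-0  001-  11-0  110-
Unchecked terms (primes): -101, -110, 0-10, 00-0, 001-, 11-0, 110-
Minterm coverage:
  m0 ⊆ 00-0 [E]
  m3 ⊆ 001- [E]
  m5 ⊆ -101 [E]
  m12 ⊆ 11-0,110-
  m13 ⊆ -101,110-
  m14 ⊆ -110,11-0
E = {-101, 00-0, 001-}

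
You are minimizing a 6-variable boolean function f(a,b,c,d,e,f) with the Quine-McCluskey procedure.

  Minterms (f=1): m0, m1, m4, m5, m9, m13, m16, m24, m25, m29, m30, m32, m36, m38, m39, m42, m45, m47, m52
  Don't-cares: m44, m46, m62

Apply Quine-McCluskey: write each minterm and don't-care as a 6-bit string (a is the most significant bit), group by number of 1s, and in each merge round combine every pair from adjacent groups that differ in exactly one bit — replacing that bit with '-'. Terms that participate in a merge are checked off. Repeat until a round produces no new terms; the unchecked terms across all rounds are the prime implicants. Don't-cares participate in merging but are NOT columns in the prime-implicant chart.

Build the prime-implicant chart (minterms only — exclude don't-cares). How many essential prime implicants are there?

size-2^0 implicants → 000000(✓)  000001(✓)  000100(✓)  000101(✓)  001001(✓)  001101(✓)  010000(✓)  011000(✓)  011001(✓)  011101(✓)  011110(✓)  100000(✓)  100100(✓)  100110(✓)  100111(✓)  101010(✓)  101100(✓)  101101(✓)  101110(✓)  101111(✓)  110100(✓)  111110(✓)
size-2^1 implicants → -00000(✓)  -00100(✓)  -01101  -11110  0-0000  0-1001(✓)  0-1101(✓)  00-001(✓)  00-101(✓)  000-00(✓)  000-01(✓)  00000-(✓)  00010-(✓)  001-01(✓)  01-000  011-01(✓)  01100-  1-0100  1-1110  10-100(✓)  10-110(✓)  10-111(✓)  100-00(✓)  1001-0(✓)  10011-(✓)  101-10  1011-0(✓)  1011-1(✓)  10110-(✓)  10111-(✓)
size-2^2 implicants → -00-00  0-1-01  00--01  000-0-  10-1-0  10-11-  1011--
Unchecked terms (primes): -00-00, -01101, -11110, 0-0000, 0-1-01, 00--01, 000-0-, 01-000, 01100-, 1-0100, 1-1110, 10-1-0, 10-11-, 101-10, 1011--
Minterm coverage:
  m0 ⊆ -00-00,0-0000,000-0-
  m1 ⊆ 00--01,000-0-
  m4 ⊆ -00-00,000-0-
  m5 ⊆ 00--01,000-0-
  m9 ⊆ 0-1-01,00--01
  m13 ⊆ -01101,0-1-01,00--01
  m16 ⊆ 0-0000,01-000
  m24 ⊆ 01-000,01100-
  m25 ⊆ 0-1-01,01100-
  m29 ⊆ 0-1-01 [E]
  m30 ⊆ -11110 [E]
  m32 ⊆ -00-00 [E]
  m36 ⊆ -00-00,1-0100,10-1-0
  m38 ⊆ 10-1-0,10-11-
  m39 ⊆ 10-11- [E]
  m42 ⊆ 101-10 [E]
  m45 ⊆ -01101,1011--
  m47 ⊆ 10-11-,1011--
  m52 ⊆ 1-0100 [E]
E = {-00-00, -11110, 0-1-01, 1-0100, 10-11-, 101-10}

6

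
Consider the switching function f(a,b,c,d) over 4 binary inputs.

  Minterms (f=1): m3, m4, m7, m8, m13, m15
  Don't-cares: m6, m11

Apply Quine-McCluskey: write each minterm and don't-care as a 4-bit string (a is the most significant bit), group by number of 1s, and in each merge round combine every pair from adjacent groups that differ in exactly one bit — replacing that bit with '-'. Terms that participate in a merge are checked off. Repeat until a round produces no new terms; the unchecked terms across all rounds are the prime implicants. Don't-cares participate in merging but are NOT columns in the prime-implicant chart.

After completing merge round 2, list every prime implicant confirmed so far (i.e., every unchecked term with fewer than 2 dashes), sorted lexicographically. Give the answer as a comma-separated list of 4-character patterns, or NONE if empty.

01-0, 011-, 1000, 11-1

[col 0] 0011*, 0100*, 0110*, 0111*, 1000, 1011*, 1101*, 1111*
[col 1] -011*, -111*, 0-11*, 01-0, 011-, 1-11*, 11-1
[col 2] --11
Prime implicants: --11, 01-0, 011-, 1000, 11-1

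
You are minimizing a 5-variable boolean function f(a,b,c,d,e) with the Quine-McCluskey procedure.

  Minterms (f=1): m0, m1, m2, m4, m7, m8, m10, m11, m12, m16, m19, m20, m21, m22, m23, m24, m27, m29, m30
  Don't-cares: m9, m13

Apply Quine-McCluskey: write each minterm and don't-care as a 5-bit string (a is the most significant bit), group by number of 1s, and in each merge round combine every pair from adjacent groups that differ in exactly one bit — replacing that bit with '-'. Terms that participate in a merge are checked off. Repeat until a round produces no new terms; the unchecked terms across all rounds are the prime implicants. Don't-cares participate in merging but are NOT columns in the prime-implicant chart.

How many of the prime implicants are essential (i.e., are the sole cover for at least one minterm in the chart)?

[col 0] 00000*, 00001*, 00010*, 00100*, 00111*, 01000*, 01001*, 01010*, 01011*, 01100*, 01101*, 10000*, 10011*, 10100*, 10101*, 10110*, 10111*, 11000*, 11011*, 11101*, 11110*
[col 1] -0000*, -0100*, -0111, -1000*, -1011, -1101, 0-000*, 0-001*, 0-010*, 0-100*, 00-00*, 000-0*, 0000-*, 01-00*, 01-01*, 010-0*, 010-1*, 0100-*, 0101-*, 0110-*, 1-000*, 1-011, 1-101, 1-110, 10-00*, 10-11, 101-0*, 101-1*, 1010-*, 1011-*
[col 2] --000, -0-00, 0--00, 0-0-0, 0-00-, 01-0-, 010--, 101--
Prime implicants: --000, -0-00, -0111, -1011, -1101, 0--00, 0-0-0, 0-00-, 01-0-, 010--, 1-011, 1-101, 1-110, 10-11, 101--
PI chart (minterm → PIs covering it):
  0 | --000,-0-00,0--00,0-0-0,0-00-
  1 | 0-00-  (sole → essential)
  2 | 0-0-0  (sole → essential)
  4 | -0-00,0--00
  7 | -0111  (sole → essential)
  8 | --000,0--00,0-0-0,0-00-,01-0-,010--
  10 | 0-0-0,010--
  11 | -1011,010--
  12 | 0--00,01-0-
  16 | --000,-0-00
  19 | 1-011,10-11
  20 | -0-00,101--
  21 | 1-101,101--
  22 | 1-110,101--
  23 | -0111,10-11,101--
  24 | --000  (sole → essential)
  27 | -1011,1-011
  29 | -1101,1-101
  30 | 1-110  (sole → essential)
Essential prime implicants: --000, -0111, 0-0-0, 0-00-, 1-110

5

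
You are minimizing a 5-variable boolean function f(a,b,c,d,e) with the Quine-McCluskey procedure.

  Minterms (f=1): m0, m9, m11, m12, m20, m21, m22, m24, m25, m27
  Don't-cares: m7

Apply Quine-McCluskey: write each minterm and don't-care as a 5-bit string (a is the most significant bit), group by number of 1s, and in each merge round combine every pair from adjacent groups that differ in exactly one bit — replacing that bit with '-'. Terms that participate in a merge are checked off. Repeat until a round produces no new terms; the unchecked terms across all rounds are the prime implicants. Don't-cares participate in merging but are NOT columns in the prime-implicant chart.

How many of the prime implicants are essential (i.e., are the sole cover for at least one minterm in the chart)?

[col 0] 00000, 00111, 01001*, 01011*, 01100, 10100*, 10101*, 10110*, 11000*, 11001*, 11011*
[col 1] -1001*, -1011*, 010-1*, 101-0, 1010-, 110-1*, 1100-
[col 2] -10-1
Prime implicants: -10-1, 00000, 00111, 01100, 101-0, 1010-, 1100-
PI chart (minterm → PIs covering it):
  0 | 00000  (sole → essential)
  9 | -10-1  (sole → essential)
  11 | -10-1  (sole → essential)
  12 | 01100  (sole → essential)
  20 | 101-0,1010-
  21 | 1010-  (sole → essential)
  22 | 101-0  (sole → essential)
  24 | 1100-  (sole → essential)
  25 | -10-1,1100-
  27 | -10-1  (sole → essential)
Essential prime implicants: -10-1, 00000, 01100, 101-0, 1010-, 1100-

6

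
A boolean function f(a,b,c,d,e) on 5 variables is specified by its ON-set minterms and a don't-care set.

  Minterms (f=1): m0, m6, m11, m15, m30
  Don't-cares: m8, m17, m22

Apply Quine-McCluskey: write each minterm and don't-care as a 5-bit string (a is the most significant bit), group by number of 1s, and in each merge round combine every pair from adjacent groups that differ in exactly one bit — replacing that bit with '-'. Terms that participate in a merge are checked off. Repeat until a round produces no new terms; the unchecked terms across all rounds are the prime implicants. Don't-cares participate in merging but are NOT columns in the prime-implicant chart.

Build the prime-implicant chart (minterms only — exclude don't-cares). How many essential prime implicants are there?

4

size-2^0 implicants → 00000(✓)  00110(✓)  01000(✓)  01011(✓)  01111(✓)  10001  10110(✓)  11110(✓)
size-2^1 implicants → -0110  0-000  01-11  1-110
Unchecked terms (primes): -0110, 0-000, 01-11, 1-110, 10001
Minterm coverage:
  m0 ⊆ 0-000 [E]
  m6 ⊆ -0110 [E]
  m11 ⊆ 01-11 [E]
  m15 ⊆ 01-11 [E]
  m30 ⊆ 1-110 [E]
E = {-0110, 0-000, 01-11, 1-110}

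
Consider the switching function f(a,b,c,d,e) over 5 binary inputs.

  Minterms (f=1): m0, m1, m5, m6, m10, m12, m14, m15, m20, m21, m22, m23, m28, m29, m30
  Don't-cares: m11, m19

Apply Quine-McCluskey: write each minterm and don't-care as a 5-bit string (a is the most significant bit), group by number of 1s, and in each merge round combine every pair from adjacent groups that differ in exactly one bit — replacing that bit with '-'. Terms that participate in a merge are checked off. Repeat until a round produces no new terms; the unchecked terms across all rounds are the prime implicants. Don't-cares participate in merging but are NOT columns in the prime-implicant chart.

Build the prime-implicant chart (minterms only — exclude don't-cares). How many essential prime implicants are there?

5

[col 0] 00000*, 00001*, 00101*, 00110*, 01010*, 01011*, 01100*, 01110*, 01111*, 10011*, 10100*, 10101*, 10110*, 10111*, 11100*, 11101*, 11110*
[col 1] -0101, -0110*, -1100*, -1110*, 0-110*, 00-01, 0000-, 01-10*, 01-11*, 0101-*, 011-0*, 0111-*, 1-100*, 1-101*, 1-110*, 10-11, 101-0*, 101-1*, 1010-*, 1011-*, 111-0*, 1110-*
[col 2] --110, -11-0, 01-1-, 1-1-0, 1-10-, 101--
Prime implicants: --110, -0101, -11-0, 00-01, 0000-, 01-1-, 1-1-0, 1-10-, 10-11, 101--
PI chart (minterm → PIs covering it):
  0 | 0000-  (sole → essential)
  1 | 00-01,0000-
  5 | -0101,00-01
  6 | --110  (sole → essential)
  10 | 01-1-  (sole → essential)
  12 | -11-0  (sole → essential)
  14 | --110,-11-0,01-1-
  15 | 01-1-  (sole → essential)
  20 | 1-1-0,1-10-,101--
  21 | -0101,1-10-,101--
  22 | --110,1-1-0,101--
  23 | 10-11,101--
  28 | -11-0,1-1-0,1-10-
  29 | 1-10-  (sole → essential)
  30 | --110,-11-0,1-1-0
Essential prime implicants: --110, -11-0, 0000-, 01-1-, 1-10-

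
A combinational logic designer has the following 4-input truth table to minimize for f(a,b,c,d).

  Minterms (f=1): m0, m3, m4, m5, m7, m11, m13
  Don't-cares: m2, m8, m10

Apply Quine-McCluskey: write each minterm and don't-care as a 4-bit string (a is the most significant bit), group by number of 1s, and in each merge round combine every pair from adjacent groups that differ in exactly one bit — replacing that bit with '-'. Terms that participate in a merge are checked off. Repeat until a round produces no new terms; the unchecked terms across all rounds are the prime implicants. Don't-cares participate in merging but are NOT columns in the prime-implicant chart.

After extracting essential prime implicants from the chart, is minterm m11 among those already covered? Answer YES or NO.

size-2^0 implicants → 0000(✓)  0010(✓)  0011(✓)  0100(✓)  0101(✓)  0111(✓)  1000(✓)  1010(✓)  1011(✓)  1101(✓)
size-2^1 implicants → -000(✓)  -010(✓)  -011(✓)  -101  0-00  0-11  00-0(✓)  001-(✓)  01-1  010-  10-0(✓)  101-(✓)
size-2^2 implicants → -0-0  -01-
Unchecked terms (primes): -0-0, -01-, -101, 0-00, 0-11, 01-1, 010-
Minterm coverage:
  m0 ⊆ -0-0,0-00
  m3 ⊆ -01-,0-11
  m4 ⊆ 0-00,010-
  m5 ⊆ -101,01-1,010-
  m7 ⊆ 0-11,01-1
  m11 ⊆ -01- [E]
  m13 ⊆ -101 [E]
E = {-01-, -101}

YES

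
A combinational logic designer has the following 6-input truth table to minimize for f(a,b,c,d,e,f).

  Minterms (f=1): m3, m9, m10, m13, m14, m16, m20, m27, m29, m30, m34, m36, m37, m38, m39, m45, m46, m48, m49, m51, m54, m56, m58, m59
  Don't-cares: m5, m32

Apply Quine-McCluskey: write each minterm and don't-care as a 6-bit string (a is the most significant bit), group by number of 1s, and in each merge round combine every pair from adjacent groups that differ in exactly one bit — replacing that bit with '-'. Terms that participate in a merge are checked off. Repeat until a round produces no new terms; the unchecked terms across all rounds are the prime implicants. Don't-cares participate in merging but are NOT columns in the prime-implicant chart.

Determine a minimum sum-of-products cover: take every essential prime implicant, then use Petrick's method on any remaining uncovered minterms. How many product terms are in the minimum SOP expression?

Round 0: 000011 000101✓ 001001✓ 001010✓ 001101✓ 001110✓ 010000✓ 010100✓ 011011✓ 011101✓ 011110✓ 100000✓ 100010✓ 100100✓ 100101✓ 100110✓ 100111✓ 101101✓ 101110✓ 110000✓ 110001✓ 110011✓ 110110✓ 111000✓ 111010✓ 111011✓
Round 1: -00101✓ -01101✓ -01110 -10000 -11011 0-1101 0-1110 00-101✓ 001-01 001-10 010-00 1-0000 1-0110 10-101✓ 10-110 100-00✓ 100-10✓ 1000-0✓ 1001-0✓ 1001-1✓ 10010-✓ 10011-✓ 11-000 11-011 1100-1 11000- 1110-0 11101-
Round 2: -0-101 100--0 1001--
PIs = {-0-101, -01110, -10000, -11011, 0-1101, 0-1110, 000011, 001-01, 001-10, 010-00, 1-0000, 1-0110, 10-110, 100--0, 1001--, 11-000, 11-011, 1100-1, 11000-, 1110-0, 11101-}
Coverage chart:
  m3: 000011 ←essential
  m9: 001-01 ←essential
  m10: 001-10 ←essential
  m13: -0-101,0-1101,001-01
  m14: -01110,0-1110,001-10
  m16: -10000,010-00
  m20: 010-00 ←essential
  m27: -11011 ←essential
  m29: 0-1101 ←essential
  m30: 0-1110 ←essential
  m34: 100--0 ←essential
  m36: 100--0,1001--
  m37: -0-101,1001--
  m38: 1-0110,10-110,100--0,1001--
  m39: 1001-- ←essential
  m45: -0-101 ←essential
  m46: -01110,10-110
  m48: -10000,1-0000,11-000,11000-
  m49: 1100-1,11000-
  m51: 11-011,1100-1
  m54: 1-0110 ←essential
  m56: 11-000,1110-0
  m58: 1110-0,11101-
  m59: -11011,11-011,11101-
Essential: -0-101, -11011, 0-1101, 0-1110, 000011, 001-01, 001-10, 010-00, 1-0110, 100--0, 1001--
Petrick residual → -01110, -10000, 1100-1, 1110-0
Min cover (15 terms): b'de'f + b'cdef' + bc'd'e'f' + bcd'ef + a'cde'f + a'cdef' + a'b'c'd'ef + a'b'ce'f + a'b'cef' + a'bc'e'f' + ac'def' + ab'c'f' + ab'c'd + abc'd'f + abcd'f'

15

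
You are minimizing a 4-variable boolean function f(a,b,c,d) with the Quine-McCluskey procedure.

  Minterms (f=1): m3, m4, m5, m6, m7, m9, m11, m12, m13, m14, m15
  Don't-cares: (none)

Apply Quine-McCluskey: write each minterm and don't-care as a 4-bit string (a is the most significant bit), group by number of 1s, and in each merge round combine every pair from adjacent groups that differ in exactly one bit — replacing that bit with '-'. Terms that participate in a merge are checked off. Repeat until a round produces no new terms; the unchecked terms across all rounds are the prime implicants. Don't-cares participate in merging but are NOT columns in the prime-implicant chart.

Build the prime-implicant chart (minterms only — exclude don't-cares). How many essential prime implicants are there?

Round 0: 0011✓ 0100✓ 0101✓ 0110✓ 0111✓ 1001✓ 1011✓ 1100✓ 1101✓ 1110✓ 1111✓
Round 1: -011✓ -100✓ -101✓ -110✓ -111✓ 0-11✓ 01-0✓ 01-1✓ 010-✓ 011-✓ 1-01✓ 1-11✓ 10-1✓ 11-0✓ 11-1✓ 110-✓ 111-✓
Round 2: --11 -1-0✓ -1-1✓ -10-✓ -11-✓ 01--✓ 1--1 11--✓
Round 3: -1--
PIs = {--11, -1--, 1--1}
Coverage chart:
  m3: --11 ←essential
  m4: -1-- ←essential
  m5: -1-- ←essential
  m6: -1-- ←essential
  m7: --11,-1--
  m9: 1--1 ←essential
  m11: --11,1--1
  m12: -1-- ←essential
  m13: -1--,1--1
  m14: -1-- ←essential
  m15: --11,-1--,1--1
Essential: --11, -1--, 1--1

3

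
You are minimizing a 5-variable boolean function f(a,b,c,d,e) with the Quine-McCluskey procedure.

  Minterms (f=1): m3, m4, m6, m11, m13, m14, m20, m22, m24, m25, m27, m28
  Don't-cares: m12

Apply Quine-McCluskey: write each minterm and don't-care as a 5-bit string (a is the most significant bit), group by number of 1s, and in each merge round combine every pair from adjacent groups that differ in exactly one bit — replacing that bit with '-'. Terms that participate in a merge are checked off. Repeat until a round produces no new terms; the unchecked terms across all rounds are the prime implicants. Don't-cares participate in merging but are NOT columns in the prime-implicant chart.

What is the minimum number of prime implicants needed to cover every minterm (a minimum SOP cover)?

size-2^0 implicants → 00011(✓)  00100(✓)  00110(✓)  01011(✓)  01100(✓)  01101(✓)  01110(✓)  10100(✓)  10110(✓)  11000(✓)  11001(✓)  11011(✓)  11100(✓)
size-2^1 implicants → -0100(✓)  -0110(✓)  -1011  -1100(✓)  0-011  0-100(✓)  0-110(✓)  001-0(✓)  011-0(✓)  0110-  1-100(✓)  101-0(✓)  11-00  110-1  1100-
size-2^2 implicants → --100  -01-0  0-1-0
Unchecked terms (primes): --100, -01-0, -1011, 0-011, 0-1-0, 0110-, 11-00, 110-1, 1100-
Minterm coverage:
  m3 ⊆ 0-011 [E]
  m4 ⊆ --100,-01-0,0-1-0
  m6 ⊆ -01-0,0-1-0
  m11 ⊆ -1011,0-011
  m13 ⊆ 0110- [E]
  m14 ⊆ 0-1-0 [E]
  m20 ⊆ --100,-01-0
  m22 ⊆ -01-0 [E]
  m24 ⊆ 11-00,1100-
  m25 ⊆ 110-1,1100-
  m27 ⊆ -1011,110-1
  m28 ⊆ --100,11-00
E = {-01-0, 0-011, 0-1-0, 0110-}
Petrick residual → 11-00, 110-1
Cover = b'ce' + a'c'de + a'ce' + a'bcd' + abd'e' + abc'e  |cover|=6

6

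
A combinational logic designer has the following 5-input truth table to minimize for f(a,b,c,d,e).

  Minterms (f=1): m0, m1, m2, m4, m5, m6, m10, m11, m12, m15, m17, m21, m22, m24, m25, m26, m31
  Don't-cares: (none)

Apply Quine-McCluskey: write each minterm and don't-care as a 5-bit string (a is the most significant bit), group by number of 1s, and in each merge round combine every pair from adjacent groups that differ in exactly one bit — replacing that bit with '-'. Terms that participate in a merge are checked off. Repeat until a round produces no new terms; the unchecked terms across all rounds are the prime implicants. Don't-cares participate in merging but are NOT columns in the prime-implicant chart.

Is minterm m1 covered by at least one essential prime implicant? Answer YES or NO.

YES

[col 0] 00000*, 00001*, 00010*, 00100*, 00101*, 00110*, 01010*, 01011*, 01100*, 01111*, 10001*, 10101*, 10110*, 11000*, 11001*, 11010*, 11111*
[col 1] -0001*, -0101*, -0110, -1010, -1111, 0-010, 0-100, 00-00*, 00-01*, 00-10*, 000-0*, 0000-*, 001-0*, 0010-*, 01-11, 0101-, 1-001, 10-01*, 110-0, 1100-
[col 2] -0-01, 00--0, 00-0-
Prime implicants: -0-01, -0110, -1010, -1111, 0-010, 0-100, 00--0, 00-0-, 01-11, 0101-, 1-001, 110-0, 1100-
PI chart (minterm → PIs covering it):
  0 | 00--0,00-0-
  1 | -0-01,00-0-
  2 | 0-010,00--0
  4 | 0-100,00--0,00-0-
  5 | -0-01,00-0-
  6 | -0110,00--0
  10 | -1010,0-010,0101-
  11 | 01-11,0101-
  12 | 0-100  (sole → essential)
  15 | -1111,01-11
  17 | -0-01,1-001
  21 | -0-01  (sole → essential)
  22 | -0110  (sole → essential)
  24 | 110-0,1100-
  25 | 1-001,1100-
  26 | -1010,110-0
  31 | -1111  (sole → essential)
Essential prime implicants: -0-01, -0110, -1111, 0-100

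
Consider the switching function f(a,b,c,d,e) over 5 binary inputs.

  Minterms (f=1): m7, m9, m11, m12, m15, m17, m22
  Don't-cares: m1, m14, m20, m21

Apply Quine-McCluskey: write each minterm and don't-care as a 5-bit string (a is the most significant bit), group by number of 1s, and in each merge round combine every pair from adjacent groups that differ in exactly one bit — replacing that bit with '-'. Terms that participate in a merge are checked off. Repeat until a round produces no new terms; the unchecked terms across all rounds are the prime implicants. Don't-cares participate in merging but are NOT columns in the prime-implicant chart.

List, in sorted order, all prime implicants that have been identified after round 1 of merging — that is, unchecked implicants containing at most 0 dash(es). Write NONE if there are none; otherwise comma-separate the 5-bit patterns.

Round 0: 00001✓ 00111✓ 01001✓ 01011✓ 01100✓ 01110✓ 01111✓ 10001✓ 10100✓ 10101✓ 10110✓
Round 1: -0001 0-001 0-111 01-11 010-1 011-0 0111- 10-01 101-0 1010-
PIs = {-0001, 0-001, 0-111, 01-11, 010-1, 011-0, 0111-, 10-01, 101-0, 1010-}

NONE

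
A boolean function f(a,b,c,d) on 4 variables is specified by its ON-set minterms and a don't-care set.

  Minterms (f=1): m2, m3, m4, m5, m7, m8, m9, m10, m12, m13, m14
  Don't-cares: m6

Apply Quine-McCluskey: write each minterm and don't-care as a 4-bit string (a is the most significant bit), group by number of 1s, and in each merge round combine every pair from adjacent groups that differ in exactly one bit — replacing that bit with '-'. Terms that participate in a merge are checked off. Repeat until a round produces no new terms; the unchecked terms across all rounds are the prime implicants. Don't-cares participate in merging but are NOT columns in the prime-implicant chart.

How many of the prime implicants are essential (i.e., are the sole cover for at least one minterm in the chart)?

size-2^0 implicants → 0010(✓)  0011(✓)  0100(✓)  0101(✓)  0110(✓)  0111(✓)  1000(✓)  1001(✓)  1010(✓)  1100(✓)  1101(✓)  1110(✓)
size-2^1 implicants → -010(✓)  -100(✓)  -101(✓)  -110(✓)  0-10(✓)  0-11(✓)  001-(✓)  01-0(✓)  01-1(✓)  010-(✓)  011-(✓)  1-00(✓)  1-01(✓)  1-10(✓)  10-0(✓)  100-(✓)  11-0(✓)  110-(✓)
size-2^2 implicants → --10  -1-0  -10-  0-1-  01--  1--0  1-0-
Unchecked terms (primes): --10, -1-0, -10-, 0-1-, 01--, 1--0, 1-0-
Minterm coverage:
  m2 ⊆ --10,0-1-
  m3 ⊆ 0-1- [E]
  m4 ⊆ -1-0,-10-,01--
  m5 ⊆ -10-,01--
  m7 ⊆ 0-1-,01--
  m8 ⊆ 1--0,1-0-
  m9 ⊆ 1-0- [E]
  m10 ⊆ --10,1--0
  m12 ⊆ -1-0,-10-,1--0,1-0-
  m13 ⊆ -10-,1-0-
  m14 ⊆ --10,-1-0,1--0
E = {0-1-, 1-0-}

2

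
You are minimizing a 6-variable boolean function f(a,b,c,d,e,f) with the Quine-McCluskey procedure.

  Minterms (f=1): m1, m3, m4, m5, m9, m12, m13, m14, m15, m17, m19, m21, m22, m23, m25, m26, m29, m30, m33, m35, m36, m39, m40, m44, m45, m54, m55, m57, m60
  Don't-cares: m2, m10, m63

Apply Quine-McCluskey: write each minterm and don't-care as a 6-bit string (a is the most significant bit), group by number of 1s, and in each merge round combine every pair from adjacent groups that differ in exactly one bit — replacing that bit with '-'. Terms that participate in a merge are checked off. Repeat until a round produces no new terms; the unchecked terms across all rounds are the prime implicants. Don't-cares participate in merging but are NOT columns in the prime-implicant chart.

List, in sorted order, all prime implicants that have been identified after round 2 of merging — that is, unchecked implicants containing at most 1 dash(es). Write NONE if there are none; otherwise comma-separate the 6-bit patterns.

-11001, 00-010, 00001-, 01-110, 1-0111, 1-1100, 100-11, 101-00, 11-111

Round 0: 000001✓ 000010✓ 000011✓ 000100✓ 000101✓ 001001✓ 001010✓ 001100✓ 001101✓ 001110✓ 001111✓ 010001✓ 010011✓ 010101✓ 010110✓ 010111✓ 011001✓ 011010✓ 011101✓ 011110✓ 100001✓ 100011✓ 100100✓ 100111✓ 101000✓ 101100✓ 101101✓ 110110✓ 110111✓ 111001✓ 111100✓ 111111✓
Round 1: -00001✓ -00011✓ -00100✓ -01100✓ -01101✓ -10110✓ -10111✓ -11001 0-0001✓ 0-0011✓ 0-0101✓ 0-1001✓ 0-1010✓ 0-1101✓ 0-1110✓ 00-001✓ 00-010 00-100✓ 00-101✓ 000-01✓ 0000-1✓ 00001- 00010-✓ 001-01✓ 001-10✓ 0011-0✓ 0011-1✓ 00110-✓ 00111-✓ 01-001✓ 01-101✓ 01-110 010-01✓ 010-11✓ 0100-1✓ 0101-1✓ 01011-✓ 011-01✓ 011-10✓ 1-0111 1-1100 10-100✓ 100-11 1000-1✓ 101-00 10110-✓ 11-111 11011-✓
Round 2: -0-100 -000-1 -0110- -1011- 0--001✓ 0--101✓ 0-0-01✓ 0-00-1 0-1-01✓ 0-1-10 00--01✓ 00-10- 0011-- 01--01✓ 010--1
Round 3: 0---01
PIs = {-0-100, -000-1, -0110-, -1011-, -11001, 0---01, 0-00-1, 0-1-10, 00-010, 00-10-, 00001-, 0011--, 01-110, 010--1, 1-0111, 1-1100, 100-11, 101-00, 11-111}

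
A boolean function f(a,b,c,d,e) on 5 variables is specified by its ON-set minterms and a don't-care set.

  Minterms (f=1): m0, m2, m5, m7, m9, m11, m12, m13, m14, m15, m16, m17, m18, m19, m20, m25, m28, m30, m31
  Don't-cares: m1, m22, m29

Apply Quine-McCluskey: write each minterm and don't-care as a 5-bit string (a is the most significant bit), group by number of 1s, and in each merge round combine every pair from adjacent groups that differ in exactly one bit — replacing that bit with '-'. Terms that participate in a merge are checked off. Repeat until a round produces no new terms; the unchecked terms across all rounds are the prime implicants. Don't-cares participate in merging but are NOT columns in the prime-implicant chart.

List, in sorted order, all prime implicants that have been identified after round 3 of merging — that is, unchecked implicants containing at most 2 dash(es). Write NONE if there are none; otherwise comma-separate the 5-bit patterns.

size-2^0 implicants → 00000(✓)  00001(✓)  00010(✓)  00101(✓)  00111(✓)  01001(✓)  01011(✓)  01100(✓)  01101(✓)  01110(✓)  01111(✓)  10000(✓)  10001(✓)  10010(✓)  10011(✓)  10100(✓)  10110(✓)  11001(✓)  11100(✓)  11101(✓)  11110(✓)  11111(✓)
size-2^1 implicants → -0000(✓)  -0001(✓)  -0010(✓)  -1001(✓)  -1100(✓)  -1101(✓)  -1110(✓)  -1111(✓)  0-001(✓)  0-101(✓)  0-111(✓)  00-01(✓)  000-0(✓)  0000-(✓)  001-1(✓)  01-01(✓)  01-11(✓)  010-1(✓)  011-0(✓)  011-1(✓)  0110-(✓)  0111-(✓)  1-001(✓)  1-100(✓)  1-110(✓)  10-00(✓)  10-10(✓)  100-0(✓)  100-1(✓)  1000-(✓)  1001-(✓)  101-0(✓)  11-01(✓)  111-0(✓)  111-1(✓)  1110-(✓)  1111-(✓)
size-2^2 implicants → --001  -00-0  -000-  -1-01  -11-0(✓)  -11-1(✓)  -110-(✓)  -111-(✓)  0--01  0-1-1  01--1  011--(✓)  1-1-0  10--0  100--  111--(✓)
size-2^3 implicants → -11--
Unchecked terms (primes): --001, -00-0, -000-, -1-01, -11--, 0--01, 0-1-1, 01--1, 1-1-0, 10--0, 100--

--001, -00-0, -000-, -1-01, 0--01, 0-1-1, 01--1, 1-1-0, 10--0, 100--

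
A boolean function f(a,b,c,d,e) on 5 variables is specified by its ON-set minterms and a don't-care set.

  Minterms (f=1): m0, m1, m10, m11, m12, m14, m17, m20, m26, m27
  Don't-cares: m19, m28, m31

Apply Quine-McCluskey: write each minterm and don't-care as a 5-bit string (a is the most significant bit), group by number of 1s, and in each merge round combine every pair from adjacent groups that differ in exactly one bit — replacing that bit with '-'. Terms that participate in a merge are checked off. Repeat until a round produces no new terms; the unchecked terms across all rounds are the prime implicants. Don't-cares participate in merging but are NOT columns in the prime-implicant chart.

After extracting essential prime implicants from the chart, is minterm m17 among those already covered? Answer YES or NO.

NO

Round 0: 00000✓ 00001✓ 01010✓ 01011✓ 01100✓ 01110✓ 10001✓ 10011✓ 10100✓ 11010✓ 11011✓ 11100✓ 11111✓
Round 1: -0001 -1010✓ -1011✓ -1100 0000- 01-10 0101-✓ 011-0 1-011 1-100 100-1 11-11 1101-✓
Round 2: -101-
PIs = {-0001, -101-, -1100, 0000-, 01-10, 011-0, 1-011, 1-100, 100-1, 11-11}
Coverage chart:
  m0: 0000- ←essential
  m1: -0001,0000-
  m10: -101-,01-10
  m11: -101- ←essential
  m12: -1100,011-0
  m14: 01-10,011-0
  m17: -0001,100-1
  m20: 1-100 ←essential
  m26: -101- ←essential
  m27: -101-,1-011,11-11
Essential: -101-, 0000-, 1-100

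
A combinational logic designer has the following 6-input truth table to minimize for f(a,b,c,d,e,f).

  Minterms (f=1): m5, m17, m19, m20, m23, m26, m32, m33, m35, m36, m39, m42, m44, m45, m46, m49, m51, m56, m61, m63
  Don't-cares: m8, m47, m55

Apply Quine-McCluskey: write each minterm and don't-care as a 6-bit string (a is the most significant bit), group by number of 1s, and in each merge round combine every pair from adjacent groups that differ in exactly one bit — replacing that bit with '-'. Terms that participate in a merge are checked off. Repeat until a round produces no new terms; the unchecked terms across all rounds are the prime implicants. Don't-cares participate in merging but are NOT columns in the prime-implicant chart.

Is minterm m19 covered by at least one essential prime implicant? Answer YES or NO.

size-2^0 implicants → 000101  001000  010001(✓)  010011(✓)  010100  010111(✓)  011010  100000(✓)  100001(✓)  100011(✓)  100100(✓)  100111(✓)  101010(✓)  101100(✓)  101101(✓)  101110(✓)  101111(✓)  110001(✓)  110011(✓)  110111(✓)  111000  111101(✓)  111111(✓)
size-2^1 implicants → -10001(✓)  -10011(✓)  -10111(✓)  010-11(✓)  0100-1(✓)  1-0001(✓)  1-0011(✓)  1-0111(✓)  1-1101(✓)  1-1111(✓)  10-100  10-111(✓)  100-00  100-11(✓)  1000-1(✓)  10000-  101-10  1011-0(✓)  1011-1(✓)  10110-(✓)  10111-(✓)  11-111(✓)  110-11(✓)  1100-1(✓)  1111-1(✓)
size-2^2 implicants → -10-11  -100-1  1--111  1-0-11  1-00-1  1-11-1  1011--
Unchecked terms (primes): -10-11, -100-1, 000101, 001000, 010100, 011010, 1--111, 1-0-11, 1-00-1, 1-11-1, 10-100, 100-00, 10000-, 101-10, 1011--, 111000
Minterm coverage:
  m5 ⊆ 000101 [E]
  m17 ⊆ -100-1 [E]
  m19 ⊆ -10-11,-100-1
  m20 ⊆ 010100 [E]
  m23 ⊆ -10-11 [E]
  m26 ⊆ 011010 [E]
  m32 ⊆ 100-00,10000-
  m33 ⊆ 1-00-1,10000-
  m35 ⊆ 1-0-11,1-00-1
  m36 ⊆ 10-100,100-00
  m39 ⊆ 1--111,1-0-11
  m42 ⊆ 101-10 [E]
  m44 ⊆ 10-100,1011--
  m45 ⊆ 1-11-1,1011--
  m46 ⊆ 101-10,1011--
  m49 ⊆ -100-1,1-00-1
  m51 ⊆ -10-11,-100-1,1-0-11,1-00-1
  m56 ⊆ 111000 [E]
  m61 ⊆ 1-11-1 [E]
  m63 ⊆ 1--111,1-11-1
E = {-10-11, -100-1, 000101, 010100, 011010, 1-11-1, 101-10, 111000}

YES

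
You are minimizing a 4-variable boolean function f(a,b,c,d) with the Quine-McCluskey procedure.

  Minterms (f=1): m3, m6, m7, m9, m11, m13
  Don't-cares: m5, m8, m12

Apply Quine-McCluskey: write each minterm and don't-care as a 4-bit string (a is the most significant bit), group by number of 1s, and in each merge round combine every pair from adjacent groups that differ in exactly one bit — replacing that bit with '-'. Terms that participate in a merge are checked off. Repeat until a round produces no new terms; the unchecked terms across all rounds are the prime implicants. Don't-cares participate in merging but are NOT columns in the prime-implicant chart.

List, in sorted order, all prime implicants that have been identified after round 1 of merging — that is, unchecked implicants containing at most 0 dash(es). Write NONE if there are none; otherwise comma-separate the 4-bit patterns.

[col 0] 0011*, 0101*, 0110*, 0111*, 1000*, 1001*, 1011*, 1100*, 1101*
[col 1] -011, -101, 0-11, 01-1, 011-, 1-00*, 1-01*, 10-1, 100-*, 110-*
[col 2] 1-0-
Prime implicants: -011, -101, 0-11, 01-1, 011-, 1-0-, 10-1

NONE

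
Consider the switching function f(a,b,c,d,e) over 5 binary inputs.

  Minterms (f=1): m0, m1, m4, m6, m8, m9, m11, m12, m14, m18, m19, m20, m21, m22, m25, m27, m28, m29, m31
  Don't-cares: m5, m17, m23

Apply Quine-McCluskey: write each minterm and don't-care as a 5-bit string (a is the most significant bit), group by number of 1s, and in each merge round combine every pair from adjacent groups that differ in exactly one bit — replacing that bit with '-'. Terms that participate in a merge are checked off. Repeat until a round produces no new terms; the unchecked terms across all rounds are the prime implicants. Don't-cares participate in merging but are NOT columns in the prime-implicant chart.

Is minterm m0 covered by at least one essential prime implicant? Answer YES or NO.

NO

Round 0: 00000✓ 00001✓ 00100✓ 00101✓ 00110✓ 01000✓ 01001✓ 01011✓ 01100✓ 01110✓ 10001✓ 10010✓ 10011✓ 10100✓ 10101✓ 10110✓ 10111✓ 11001✓ 11011✓ 11100✓ 11101✓ 11111✓
Round 1: -0001✓ -0100✓ -0101✓ -0110✓ -1001✓ -1011✓ -1100✓ 0-000✓ 0-001✓ 0-100✓ 0-110✓ 00-00✓ 00-01✓ 0000-✓ 001-0✓ 0010-✓ 01-00✓ 010-1✓ 0100-✓ 011-0✓ 1-001✓ 1-011✓ 1-100✓ 1-101✓ 1-111✓ 10-01✓ 10-10✓ 10-11✓ 100-1✓ 1001-✓ 101-0✓ 101-1✓ 1010-✓ 1011-✓ 11-01✓ 11-11✓ 110-1✓ 111-1✓ 1110-✓
Round 2: --001 --100 -0-01 -01-0 -010- -10-1 0--00 0-00- 0-1-0 00-0- 1--01✓ 1--11✓ 1-0-1✓ 1-1-1✓ 1-10- 10--1✓ 10-1- 101-- 11--1✓
Round 3: 1---1
PIs = {--001, --100, -0-01, -01-0, -010-, -10-1, 0--00, 0-00-, 0-1-0, 00-0-, 1---1, 1-10-, 10-1-, 101--}
Coverage chart:
  m0: 0--00,0-00-,00-0-
  m1: --001,-0-01,0-00-,00-0-
  m4: --100,-01-0,-010-,0--00,0-1-0,00-0-
  m6: -01-0,0-1-0
  m8: 0--00,0-00-
  m9: --001,-10-1,0-00-
  m11: -10-1 ←essential
  m12: --100,0--00,0-1-0
  m14: 0-1-0 ←essential
  m18: 10-1- ←essential
  m19: 1---1,10-1-
  m20: --100,-01-0,-010-,1-10-,101--
  m21: -0-01,-010-,1---1,1-10-,101--
  m22: -01-0,10-1-,101--
  m25: --001,-10-1,1---1
  m27: -10-1,1---1
  m28: --100,1-10-
  m29: 1---1,1-10-
  m31: 1---1 ←essential
Essential: -10-1, 0-1-0, 1---1, 10-1-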